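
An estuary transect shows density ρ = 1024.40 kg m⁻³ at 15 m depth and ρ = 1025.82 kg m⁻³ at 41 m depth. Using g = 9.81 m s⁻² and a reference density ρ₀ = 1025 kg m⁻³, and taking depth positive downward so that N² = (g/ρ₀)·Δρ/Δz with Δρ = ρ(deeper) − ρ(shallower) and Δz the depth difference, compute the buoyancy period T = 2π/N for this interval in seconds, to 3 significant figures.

275 s

Δρ = 1025.82 − 1024.40 = 1.42 kg m⁻³ over Δz = 41 − 15 = 26 m.
N² = (9.81/1025) × (1.42/26) = 5.2271 × 10⁻⁴ s⁻².
N = √(5.2271 × 10⁻⁴) = 0.022863 rad s⁻¹, so T = 2π/N = 274.82 s ≈ 275 s.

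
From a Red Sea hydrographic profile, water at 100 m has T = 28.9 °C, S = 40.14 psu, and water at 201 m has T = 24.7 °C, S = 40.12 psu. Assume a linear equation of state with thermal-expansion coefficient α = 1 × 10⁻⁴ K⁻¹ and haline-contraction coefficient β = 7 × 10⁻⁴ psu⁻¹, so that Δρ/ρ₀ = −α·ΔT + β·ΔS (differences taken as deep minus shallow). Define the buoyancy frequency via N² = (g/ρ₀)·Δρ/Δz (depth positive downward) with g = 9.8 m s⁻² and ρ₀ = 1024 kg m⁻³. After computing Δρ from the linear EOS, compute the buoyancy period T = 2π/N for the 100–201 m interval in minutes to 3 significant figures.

16.7 min

ΔT = -4.2 K, ΔS = -0.02 psu (deep − shallow).
Δρ/ρ₀ = −αΔT + βΔS = 4.20 × 10⁻⁴ − 1.40 × 10⁻⁵ = 4.06 × 10⁻⁴, so Δρ ≈ 0.4157 kg m⁻³.
N² = (g/ρ₀)·Δρ/Δz = g·(Δρ/ρ₀)/Δz = 9.8 × 4.06 × 10⁻⁴ / 101 = 3.9394 × 10⁻⁵ s⁻².
N = √(3.9394 × 10⁻⁵) = 6.2765 × 10⁻³ rad s⁻¹ → T = 2π/N = 1.0011 × 10³ s = 16.685 min ≈ 16.7 min.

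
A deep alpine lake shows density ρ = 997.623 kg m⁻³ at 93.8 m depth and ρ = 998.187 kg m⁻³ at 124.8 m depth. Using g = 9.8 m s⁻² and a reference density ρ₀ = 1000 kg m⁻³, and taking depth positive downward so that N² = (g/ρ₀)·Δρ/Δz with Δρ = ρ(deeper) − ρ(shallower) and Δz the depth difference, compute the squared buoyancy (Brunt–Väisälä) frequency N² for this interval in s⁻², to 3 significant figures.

Δρ = 998.187 − 997.623 = 0.564 kg m⁻³ over Δz = 124.8 − 93.8 = 31 m.
N² = (9.8/1000) × (0.564/31) = 1.7830 × 10⁻⁴ s⁻² ≈ 1.78 × 10⁻⁴ s⁻².
N² > 0, so the interval is statically stable.

1.78 × 10⁻⁴ s⁻²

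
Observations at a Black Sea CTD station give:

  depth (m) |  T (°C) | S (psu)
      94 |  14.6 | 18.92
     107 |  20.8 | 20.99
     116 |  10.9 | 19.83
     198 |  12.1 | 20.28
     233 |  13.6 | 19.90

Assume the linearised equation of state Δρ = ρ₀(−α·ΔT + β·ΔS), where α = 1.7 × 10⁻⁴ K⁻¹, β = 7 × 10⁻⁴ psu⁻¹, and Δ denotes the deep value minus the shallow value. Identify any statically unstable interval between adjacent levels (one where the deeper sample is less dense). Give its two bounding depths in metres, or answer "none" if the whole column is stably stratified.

Evaluate Δρ/ρ₀ = −αΔT + βΔS across each adjacent pair:
  94–107 m: −αΔT+βΔS = −(1.7 × 10⁻⁴)(+6.2)+(7 × 10⁻⁴)(+2.07) = 3.9 × 10⁻⁴ → stable
  107–116 m: −αΔT+βΔS = −(1.7 × 10⁻⁴)(-9.9)+(7 × 10⁻⁴)(-1.16) = 8.7 × 10⁻⁴ → stable
  116–198 m: −αΔT+βΔS = −(1.7 × 10⁻⁴)(+1.2)+(7 × 10⁻⁴)(+0.45) = 1.1 × 10⁻⁴ → stable
  198–233 m: −αΔT+βΔS = −(1.7 × 10⁻⁴)(+1.5)+(7 × 10⁻⁴)(-0.38) = -5.2 × 10⁻⁴ → UNSTABLE
The 198–233 m interval has Δρ < 0: lighter water underlies denser water.

198–233 m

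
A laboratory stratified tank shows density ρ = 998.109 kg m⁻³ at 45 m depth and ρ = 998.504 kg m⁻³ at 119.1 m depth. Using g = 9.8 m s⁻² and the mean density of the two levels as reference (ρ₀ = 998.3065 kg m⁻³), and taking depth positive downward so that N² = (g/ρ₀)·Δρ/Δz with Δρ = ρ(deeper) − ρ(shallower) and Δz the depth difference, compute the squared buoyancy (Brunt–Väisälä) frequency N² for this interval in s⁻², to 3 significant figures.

Δρ = 998.504 − 998.109 = 0.395 kg m⁻³ over Δz = 119.1 − 45 = 74.1 m.
N² = (9.8/998.3065) × (0.395/74.1) = 5.2329 × 10⁻⁵ s⁻² ≈ 5.23 × 10⁻⁵ s⁻².

5.23 × 10⁻⁵ s⁻²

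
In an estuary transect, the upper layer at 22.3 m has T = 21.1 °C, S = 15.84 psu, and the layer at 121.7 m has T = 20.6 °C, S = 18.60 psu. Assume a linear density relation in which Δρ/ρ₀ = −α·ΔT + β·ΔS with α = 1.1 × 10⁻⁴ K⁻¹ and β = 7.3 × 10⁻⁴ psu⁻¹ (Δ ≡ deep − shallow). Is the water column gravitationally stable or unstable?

ΔT = 20.6 − 21.1 = -0.5 K and ΔS = 18.60 − 15.84 = +2.76 psu (deep − shallow).
−αΔT = 5.50 × 10⁻⁵; βΔS = 2.0148 × 10⁻³; sum Δρ/ρ₀ = 2.0698 × 10⁻³.
Δρ/ρ₀ > 0, so Δρ > 0: deeper water is denser → statically stable.

stable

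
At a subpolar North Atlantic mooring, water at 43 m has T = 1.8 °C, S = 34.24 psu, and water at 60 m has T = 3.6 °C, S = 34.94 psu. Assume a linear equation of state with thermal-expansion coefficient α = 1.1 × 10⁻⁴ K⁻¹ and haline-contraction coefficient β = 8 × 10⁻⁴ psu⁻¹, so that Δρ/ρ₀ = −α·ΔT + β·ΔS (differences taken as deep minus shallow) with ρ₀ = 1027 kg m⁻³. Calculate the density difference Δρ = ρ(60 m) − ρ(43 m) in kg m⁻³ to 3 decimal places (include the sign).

ΔT = +1.8 K, ΔS = +0.70 psu (deep − shallow).
Δρ/ρ₀ = −(1.1 × 10⁻⁴)(+1.8) + (8 × 10⁻⁴)(+0.70) = 3.62 × 10⁻⁴.
Δρ = 1027 × (3.62 × 10⁻⁴) = +0.372 kg m⁻³.
Positive Δρ: denser below, stable.

+0.372 kg m⁻³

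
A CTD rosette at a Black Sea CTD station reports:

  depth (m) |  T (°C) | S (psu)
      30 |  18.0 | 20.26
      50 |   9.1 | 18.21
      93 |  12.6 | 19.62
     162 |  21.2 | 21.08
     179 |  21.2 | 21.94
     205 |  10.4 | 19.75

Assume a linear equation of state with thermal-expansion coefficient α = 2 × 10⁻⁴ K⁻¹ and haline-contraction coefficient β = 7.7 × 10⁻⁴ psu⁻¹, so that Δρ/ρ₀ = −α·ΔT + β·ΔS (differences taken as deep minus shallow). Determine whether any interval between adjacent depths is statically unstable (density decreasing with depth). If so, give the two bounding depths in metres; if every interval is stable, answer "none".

93–162 m

Evaluate Δρ/ρ₀ = −αΔT + βΔS across each adjacent pair:
  30–50 m: −αΔT+βΔS = −(2 × 10⁻⁴)(-8.9)+(7.7 × 10⁻⁴)(-2.05) = 2.0 × 10⁻⁴ → stable
  50–93 m: −αΔT+βΔS = −(2 × 10⁻⁴)(+3.5)+(7.7 × 10⁻⁴)(+1.41) = 3.9 × 10⁻⁴ → stable
  93–162 m: −αΔT+βΔS = −(2 × 10⁻⁴)(+8.6)+(7.7 × 10⁻⁴)(+1.46) = -6.0 × 10⁻⁴ → UNSTABLE
  162–179 m: −αΔT+βΔS = −(2 × 10⁻⁴)(+0.0)+(7.7 × 10⁻⁴)(+0.86) = 6.6 × 10⁻⁴ → stable
  179–205 m: −αΔT+βΔS = −(2 × 10⁻⁴)(-10.8)+(7.7 × 10⁻⁴)(-2.19) = 4.7 × 10⁻⁴ → stable
The 93–162 m interval has Δρ < 0: lighter water underlies denser water.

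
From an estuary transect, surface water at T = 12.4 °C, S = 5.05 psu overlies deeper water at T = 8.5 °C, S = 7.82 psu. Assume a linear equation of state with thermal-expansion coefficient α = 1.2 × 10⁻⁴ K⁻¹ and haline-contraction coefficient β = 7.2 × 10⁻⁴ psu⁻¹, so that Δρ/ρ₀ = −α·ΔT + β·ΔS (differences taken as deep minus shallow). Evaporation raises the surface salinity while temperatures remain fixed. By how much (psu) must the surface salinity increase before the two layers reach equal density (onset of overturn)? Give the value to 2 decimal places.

Neutral buoyancy requires −α(T_deep − T_surf) + β(S_deep − S_surf′) = 0.
S_surf′ = S_deep − (α/β)·ΔT = 7.82 − (1.2 × 10⁻⁴/7.2 × 10⁻⁴)·(-3.9) = 8.4700 psu.
Increase required: 8.4700 − 5.05 = 3.4200 psu.

3.42 psu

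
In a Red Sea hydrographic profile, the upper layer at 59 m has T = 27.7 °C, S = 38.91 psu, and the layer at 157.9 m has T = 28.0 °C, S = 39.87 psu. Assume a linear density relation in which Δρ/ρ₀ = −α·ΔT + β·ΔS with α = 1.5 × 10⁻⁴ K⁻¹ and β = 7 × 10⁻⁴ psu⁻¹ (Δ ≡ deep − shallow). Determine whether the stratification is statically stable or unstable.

stable

ΔT = 28.0 − 27.7 = +0.3 K and ΔS = 39.87 − 38.91 = +0.96 psu (deep − shallow).
−αΔT = -4.50 × 10⁻⁵; βΔS = 6.72 × 10⁻⁴; sum Δρ/ρ₀ = 6.27 × 10⁻⁴.
Δρ/ρ₀ > 0, so Δρ > 0: deeper water is denser → statically stable.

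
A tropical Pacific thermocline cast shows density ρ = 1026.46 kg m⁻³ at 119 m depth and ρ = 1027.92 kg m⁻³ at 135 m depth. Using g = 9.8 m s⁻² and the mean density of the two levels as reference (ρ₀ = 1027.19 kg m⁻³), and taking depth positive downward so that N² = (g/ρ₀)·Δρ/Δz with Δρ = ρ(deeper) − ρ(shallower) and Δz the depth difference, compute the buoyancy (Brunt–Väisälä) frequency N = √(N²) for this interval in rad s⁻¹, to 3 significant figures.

Δρ = 1027.92 − 1026.46 = 1.46 kg m⁻³ over Δz = 135 − 119 = 16 m.
N² = (9.8/1027.19) × (1.46/16) = 8.7058 × 10⁻⁴ s⁻².
N = √(8.7058 × 10⁻⁴) = 0.029506 rad s⁻¹ ≈ 0.0295 rad s⁻¹.

0.0295 rad s⁻¹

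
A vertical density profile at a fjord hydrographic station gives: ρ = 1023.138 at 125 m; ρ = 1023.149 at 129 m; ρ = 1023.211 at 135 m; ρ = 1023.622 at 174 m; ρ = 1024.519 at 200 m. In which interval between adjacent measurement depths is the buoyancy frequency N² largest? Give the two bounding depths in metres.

174–200 m

Compute the density gradient over each adjacent pair:
  125–129 m: Δρ/Δz = 0.011/4 = 2.7 × 10⁻³ kg m⁻⁴
  129–135 m: Δρ/Δz = 0.062/6 = 0.010 kg m⁻⁴
  135–174 m: Δρ/Δz = 0.411/39 = 0.011 kg m⁻⁴
  174–200 m: Δρ/Δz = 0.897/26 = 0.035 kg m⁻⁴
The largest gradient is in the 174–200 m interval — the pycnocline.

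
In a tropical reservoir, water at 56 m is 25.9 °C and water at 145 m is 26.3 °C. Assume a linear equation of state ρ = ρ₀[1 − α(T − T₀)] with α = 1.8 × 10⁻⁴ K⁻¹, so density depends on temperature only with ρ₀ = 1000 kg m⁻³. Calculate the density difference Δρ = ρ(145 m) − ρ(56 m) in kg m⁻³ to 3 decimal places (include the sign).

ΔT = +0.4 K, Δρ/ρ₀ = −αΔT = -7.20 × 10⁻⁵.
Δρ = 1000 × (-7.20 × 10⁻⁵) = -0.072 kg m⁻³.
Negative Δρ: lighter below, statically unstable.

-0.072 kg m⁻³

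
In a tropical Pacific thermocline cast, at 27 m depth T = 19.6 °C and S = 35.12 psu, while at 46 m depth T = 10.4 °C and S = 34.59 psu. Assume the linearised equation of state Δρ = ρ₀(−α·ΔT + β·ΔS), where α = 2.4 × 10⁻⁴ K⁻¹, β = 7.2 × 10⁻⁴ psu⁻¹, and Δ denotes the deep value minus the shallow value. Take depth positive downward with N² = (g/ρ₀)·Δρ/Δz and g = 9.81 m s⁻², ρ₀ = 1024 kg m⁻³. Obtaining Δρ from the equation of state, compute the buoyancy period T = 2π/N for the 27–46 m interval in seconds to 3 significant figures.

205 s

ΔT = -9.2 K, ΔS = -0.53 psu (deep − shallow).
Δρ/ρ₀ = −αΔT + βΔS = 2.208 × 10⁻³ − 3.816 × 10⁻⁴ = 1.8264 × 10⁻³, so Δρ ≈ 1.870 kg m⁻³.
N² = (g/ρ₀)·Δρ/Δz = g·(Δρ/ρ₀)/Δz = 9.81 × 1.8264 × 10⁻³ / 19 = 9.4300 × 10⁻⁴ s⁻².
N = √(9.4300 × 10⁻⁴) = 0.030708 rad s⁻¹ → T = 2π/N = 204.61 s ≈ 205 s.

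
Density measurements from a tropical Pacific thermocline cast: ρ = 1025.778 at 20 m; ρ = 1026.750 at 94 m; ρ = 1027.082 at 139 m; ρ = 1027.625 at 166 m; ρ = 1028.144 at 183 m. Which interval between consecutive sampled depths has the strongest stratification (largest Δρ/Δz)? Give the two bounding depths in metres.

Compute the density gradient over each adjacent pair:
  20–94 m: Δρ/Δz = 0.972/74 = 0.013 kg m⁻⁴
  94–139 m: Δρ/Δz = 0.332/45 = 7.4 × 10⁻³ kg m⁻⁴
  139–166 m: Δρ/Δz = 0.543/27 = 0.020 kg m⁻⁴
  166–183 m: Δρ/Δz = 0.519/17 = 0.031 kg m⁻⁴
The largest gradient is in the 166–183 m interval — the pycnocline.

166–183 m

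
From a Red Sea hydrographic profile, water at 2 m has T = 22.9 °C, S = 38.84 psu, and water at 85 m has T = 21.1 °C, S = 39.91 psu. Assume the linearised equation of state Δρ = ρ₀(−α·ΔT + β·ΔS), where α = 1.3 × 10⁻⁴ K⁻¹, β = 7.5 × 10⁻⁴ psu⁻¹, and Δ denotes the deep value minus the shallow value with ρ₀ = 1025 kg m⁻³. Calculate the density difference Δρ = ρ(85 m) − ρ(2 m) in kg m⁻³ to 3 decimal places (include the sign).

ΔT = -1.8 K, ΔS = +1.07 psu (deep − shallow).
Δρ/ρ₀ = −(1.3 × 10⁻⁴)(-1.8) + (7.5 × 10⁻⁴)(+1.07) = 1.0365 × 10⁻³.
Δρ = 1025 × (1.0365 × 10⁻³) = +1.062 kg m⁻³.
Positive Δρ: denser below, stable.

+1.062 kg m⁻³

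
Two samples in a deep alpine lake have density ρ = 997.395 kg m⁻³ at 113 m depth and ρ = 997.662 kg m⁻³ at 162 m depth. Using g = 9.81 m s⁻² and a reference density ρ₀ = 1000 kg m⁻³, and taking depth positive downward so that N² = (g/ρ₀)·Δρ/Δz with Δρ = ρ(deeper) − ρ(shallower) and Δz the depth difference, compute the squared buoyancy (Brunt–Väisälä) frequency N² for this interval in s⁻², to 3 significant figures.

5.35 × 10⁻⁵ s⁻²

Δρ = 997.662 − 997.395 = 0.267 kg m⁻³ over Δz = 162 − 113 = 49 m.
N² = (9.81/1000) × (0.267/49) = 5.3454 × 10⁻⁵ s⁻² ≈ 5.35 × 10⁻⁵ s⁻².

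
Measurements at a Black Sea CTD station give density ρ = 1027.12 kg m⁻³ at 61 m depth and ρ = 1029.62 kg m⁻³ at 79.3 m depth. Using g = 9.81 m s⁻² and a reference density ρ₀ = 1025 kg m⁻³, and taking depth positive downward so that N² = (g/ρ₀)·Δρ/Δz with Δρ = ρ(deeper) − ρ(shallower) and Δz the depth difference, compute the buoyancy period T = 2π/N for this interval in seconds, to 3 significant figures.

Δρ = 1029.62 − 1027.12 = 2.50 kg m⁻³ over Δz = 79.3 − 61 = 18.3 m.
N² = (9.81/1025) × (2.50/18.3) = 1.3075 × 10⁻³ s⁻².
N = √(1.3075 × 10⁻³) = 0.036159 rad s⁻¹, so T = 2π/N = 173.77 s ≈ 174 s.

174 s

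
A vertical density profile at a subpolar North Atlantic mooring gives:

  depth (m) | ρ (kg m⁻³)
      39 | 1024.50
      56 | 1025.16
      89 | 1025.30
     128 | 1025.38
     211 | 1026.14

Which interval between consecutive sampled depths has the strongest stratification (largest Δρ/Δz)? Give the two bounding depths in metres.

39–56 m

Compute the density gradient over each adjacent pair:
  39–56 m: Δρ/Δz = 0.66/17 = 0.039 kg m⁻⁴
  56–89 m: Δρ/Δz = 0.14/33 = 4.2 × 10⁻³ kg m⁻⁴
  89–128 m: Δρ/Δz = 0.08/39 = 2.1 × 10⁻³ kg m⁻⁴
  128–211 m: Δρ/Δz = 0.76/83 = 9.2 × 10⁻³ kg m⁻⁴
The largest gradient is in the 39–56 m interval — the pycnocline.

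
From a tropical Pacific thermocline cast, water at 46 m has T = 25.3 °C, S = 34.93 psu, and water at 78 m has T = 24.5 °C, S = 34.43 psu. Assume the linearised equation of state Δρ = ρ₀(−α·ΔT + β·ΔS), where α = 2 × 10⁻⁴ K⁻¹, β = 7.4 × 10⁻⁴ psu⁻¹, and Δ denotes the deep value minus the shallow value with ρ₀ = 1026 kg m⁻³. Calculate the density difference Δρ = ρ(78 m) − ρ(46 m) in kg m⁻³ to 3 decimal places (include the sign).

-0.215 kg m⁻³

ΔT = -0.8 K, ΔS = -0.50 psu (deep − shallow).
Δρ/ρ₀ = −(2 × 10⁻⁴)(-0.8) + (7.4 × 10⁻⁴)(-0.50) = -2.10 × 10⁻⁴.
Δρ = 1026 × (-2.10 × 10⁻⁴) = -0.215 kg m⁻³.
Negative Δρ: lighter below, statically unstable.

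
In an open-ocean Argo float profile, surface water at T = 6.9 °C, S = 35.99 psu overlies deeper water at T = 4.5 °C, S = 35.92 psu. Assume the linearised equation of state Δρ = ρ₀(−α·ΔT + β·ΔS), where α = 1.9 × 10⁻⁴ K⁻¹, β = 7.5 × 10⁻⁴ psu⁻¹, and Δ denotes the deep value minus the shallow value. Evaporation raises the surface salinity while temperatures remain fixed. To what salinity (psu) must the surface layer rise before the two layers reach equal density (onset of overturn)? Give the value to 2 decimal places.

36.53 psu

Neutral buoyancy requires −α(T_deep − T_surf) + β(S_deep − S_surf′) = 0.
S_surf′ = S_deep − (α/β)·ΔT = 35.92 − (1.9 × 10⁻⁴/7.5 × 10⁻⁴)·(-2.4) = 36.5280 psu.
Increase required: 36.5280 − 35.99 = 0.5380 psu.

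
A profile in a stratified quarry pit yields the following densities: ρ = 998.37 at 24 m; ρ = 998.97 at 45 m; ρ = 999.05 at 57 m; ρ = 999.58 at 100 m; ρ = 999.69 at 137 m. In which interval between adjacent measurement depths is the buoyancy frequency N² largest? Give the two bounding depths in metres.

Compute the density gradient over each adjacent pair:
  24–45 m: Δρ/Δz = 0.60/21 = 0.029 kg m⁻⁴
  45–57 m: Δρ/Δz = 0.08/12 = 6.7 × 10⁻³ kg m⁻⁴
  57–100 m: Δρ/Δz = 0.53/43 = 0.012 kg m⁻⁴
  100–137 m: Δρ/Δz = 0.11/37 = 3.0 × 10⁻³ kg m⁻⁴
The largest gradient is in the 24–45 m interval — the pycnocline.

24–45 m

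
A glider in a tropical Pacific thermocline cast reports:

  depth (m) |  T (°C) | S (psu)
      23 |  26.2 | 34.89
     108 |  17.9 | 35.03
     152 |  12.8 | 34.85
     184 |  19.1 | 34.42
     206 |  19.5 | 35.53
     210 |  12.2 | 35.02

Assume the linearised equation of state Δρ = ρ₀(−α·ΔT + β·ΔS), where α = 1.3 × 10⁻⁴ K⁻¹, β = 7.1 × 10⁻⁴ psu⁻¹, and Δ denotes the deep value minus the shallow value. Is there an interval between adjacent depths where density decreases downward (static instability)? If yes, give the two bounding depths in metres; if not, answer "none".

152–184 m

Evaluate Δρ/ρ₀ = −αΔT + βΔS across each adjacent pair:
  23–108 m: −αΔT+βΔS = −(1.3 × 10⁻⁴)(-8.3)+(7.1 × 10⁻⁴)(+0.14) = 1.2 × 10⁻³ → stable
  108–152 m: −αΔT+βΔS = −(1.3 × 10⁻⁴)(-5.1)+(7.1 × 10⁻⁴)(-0.18) = 5.4 × 10⁻⁴ → stable
  152–184 m: −αΔT+βΔS = −(1.3 × 10⁻⁴)(+6.3)+(7.1 × 10⁻⁴)(-0.43) = -1.1 × 10⁻³ → UNSTABLE
  184–206 m: −αΔT+βΔS = −(1.3 × 10⁻⁴)(+0.4)+(7.1 × 10⁻⁴)(+1.11) = 7.4 × 10⁻⁴ → stable
  206–210 m: −αΔT+βΔS = −(1.3 × 10⁻⁴)(-7.3)+(7.1 × 10⁻⁴)(-0.51) = 5.9 × 10⁻⁴ → stable
The 152–184 m interval has Δρ < 0: lighter water underlies denser water.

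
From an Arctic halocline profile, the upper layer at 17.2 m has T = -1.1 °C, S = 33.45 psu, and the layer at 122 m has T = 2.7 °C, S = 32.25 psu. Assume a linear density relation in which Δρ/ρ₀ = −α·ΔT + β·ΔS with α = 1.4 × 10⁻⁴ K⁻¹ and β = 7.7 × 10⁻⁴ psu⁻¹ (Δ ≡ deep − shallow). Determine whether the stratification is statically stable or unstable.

ΔT = 2.7 − -1.1 = +3.8 K and ΔS = 32.25 − 33.45 = -1.20 psu (deep − shallow).
−αΔT = -5.32 × 10⁻⁴; βΔS = -9.24 × 10⁻⁴; sum Δρ/ρ₀ = -1.456 × 10⁻³.
Δρ/ρ₀ < 0, so Δρ < 0: deeper water is lighter → statically unstable; the column would overturn.

unstable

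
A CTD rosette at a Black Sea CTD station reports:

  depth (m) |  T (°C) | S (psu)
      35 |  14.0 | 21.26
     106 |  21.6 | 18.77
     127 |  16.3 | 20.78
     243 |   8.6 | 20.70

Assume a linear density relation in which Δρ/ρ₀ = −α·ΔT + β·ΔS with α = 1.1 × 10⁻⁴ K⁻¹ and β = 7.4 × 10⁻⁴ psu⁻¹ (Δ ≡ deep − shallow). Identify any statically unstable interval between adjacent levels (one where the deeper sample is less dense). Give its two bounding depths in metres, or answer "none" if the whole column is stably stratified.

35–106 m

Evaluate Δρ/ρ₀ = −αΔT + βΔS across each adjacent pair:
  35–106 m: −αΔT+βΔS = −(1.1 × 10⁻⁴)(+7.6)+(7.4 × 10⁻⁴)(-2.49) = -2.7 × 10⁻³ → UNSTABLE
  106–127 m: −αΔT+βΔS = −(1.1 × 10⁻⁴)(-5.3)+(7.4 × 10⁻⁴)(+2.01) = 2.1 × 10⁻³ → stable
  127–243 m: −αΔT+βΔS = −(1.1 × 10⁻⁴)(-7.7)+(7.4 × 10⁻⁴)(-0.08) = 7.9 × 10⁻⁴ → stable
The 35–106 m interval has Δρ < 0: lighter water underlies denser water.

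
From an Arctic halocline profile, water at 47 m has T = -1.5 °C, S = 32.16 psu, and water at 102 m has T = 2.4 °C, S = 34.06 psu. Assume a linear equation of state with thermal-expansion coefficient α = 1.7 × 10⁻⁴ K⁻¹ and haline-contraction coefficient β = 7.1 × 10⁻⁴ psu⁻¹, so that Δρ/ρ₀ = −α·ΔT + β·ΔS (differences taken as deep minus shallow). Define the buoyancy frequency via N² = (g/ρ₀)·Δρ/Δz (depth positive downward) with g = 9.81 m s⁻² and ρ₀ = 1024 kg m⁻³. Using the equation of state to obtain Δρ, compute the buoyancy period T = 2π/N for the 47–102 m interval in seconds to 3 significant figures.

ΔT = +3.9 K, ΔS = +1.90 psu (deep − shallow).
Δρ/ρ₀ = −αΔT + βΔS = -6.63 × 10⁻⁴ + 1.349 × 10⁻³ = 6.86 × 10⁻⁴, so Δρ ≈ 0.7025 kg m⁻³.
N² = (g/ρ₀)·Δρ/Δz = g·(Δρ/ρ₀)/Δz = 9.81 × 6.86 × 10⁻⁴ / 55 = 1.2236 × 10⁻⁴ s⁻².
N = √(1.2236 × 10⁻⁴) = 0.011062 rad s⁻¹ → T = 2π/N = 568.00 s ≈ 568 s.

568 s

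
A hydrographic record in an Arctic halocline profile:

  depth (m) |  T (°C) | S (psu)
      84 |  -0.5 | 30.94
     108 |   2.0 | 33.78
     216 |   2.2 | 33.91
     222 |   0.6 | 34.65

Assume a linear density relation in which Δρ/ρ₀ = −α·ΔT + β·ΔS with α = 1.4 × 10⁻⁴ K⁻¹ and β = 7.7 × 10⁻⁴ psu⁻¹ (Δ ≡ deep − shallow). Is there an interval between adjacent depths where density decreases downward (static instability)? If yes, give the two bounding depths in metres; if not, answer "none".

Evaluate Δρ/ρ₀ = −αΔT + βΔS across each adjacent pair:
  84–108 m: −αΔT+βΔS = −(1.4 × 10⁻⁴)(+2.5)+(7.7 × 10⁻⁴)(+2.84) = 1.8 × 10⁻³ → stable
  108–216 m: −αΔT+βΔS = −(1.4 × 10⁻⁴)(+0.2)+(7.7 × 10⁻⁴)(+0.13) = 7.2 × 10⁻⁵ → stable
  216–222 m: −αΔT+βΔS = −(1.4 × 10⁻⁴)(-1.6)+(7.7 × 10⁻⁴)(+0.74) = 7.9 × 10⁻⁴ → stable
Every interval has Δρ > 0: the column is stably stratified throughout.

none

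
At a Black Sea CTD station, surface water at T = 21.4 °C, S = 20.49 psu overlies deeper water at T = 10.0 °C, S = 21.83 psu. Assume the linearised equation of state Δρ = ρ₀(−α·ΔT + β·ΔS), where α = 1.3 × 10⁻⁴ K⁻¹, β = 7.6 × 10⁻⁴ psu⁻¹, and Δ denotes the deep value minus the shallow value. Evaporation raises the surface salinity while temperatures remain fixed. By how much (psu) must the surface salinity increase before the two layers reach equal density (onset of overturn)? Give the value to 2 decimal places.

3.29 psu

Neutral buoyancy requires −α(T_deep − T_surf) + β(S_deep − S_surf′) = 0.
S_surf′ = S_deep − (α/β)·ΔT = 21.83 − (1.3 × 10⁻⁴/7.6 × 10⁻⁴)·(-11.4) = 23.7800 psu.
Increase required: 23.7800 − 20.49 = 3.2900 psu.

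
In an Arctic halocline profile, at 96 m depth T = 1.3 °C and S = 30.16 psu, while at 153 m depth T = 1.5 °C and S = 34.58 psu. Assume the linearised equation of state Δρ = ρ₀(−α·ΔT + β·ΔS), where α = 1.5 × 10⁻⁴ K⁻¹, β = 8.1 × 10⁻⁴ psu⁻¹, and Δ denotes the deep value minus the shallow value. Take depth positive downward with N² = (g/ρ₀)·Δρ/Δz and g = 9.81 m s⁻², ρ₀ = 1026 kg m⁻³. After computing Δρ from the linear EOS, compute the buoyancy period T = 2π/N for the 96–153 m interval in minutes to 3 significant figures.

ΔT = +0.2 K, ΔS = +4.42 psu (deep − shallow).
Δρ/ρ₀ = −αΔT + βΔS = -3.00 × 10⁻⁵ + 3.5802 × 10⁻³ = 3.5502 × 10⁻³, so Δρ ≈ 3.643 kg m⁻³.
N² = (g/ρ₀)·Δρ/Δz = g·(Δρ/ρ₀)/Δz = 9.81 × 3.5502 × 10⁻³ / 57 = 6.1101 × 10⁻⁴ s⁻².
N = √(6.1101 × 10⁻⁴) = 0.024719 rad s⁻¹ → T = 2π/N = 254.18 s = 4.2363 min ≈ 4.24 min.

4.24 min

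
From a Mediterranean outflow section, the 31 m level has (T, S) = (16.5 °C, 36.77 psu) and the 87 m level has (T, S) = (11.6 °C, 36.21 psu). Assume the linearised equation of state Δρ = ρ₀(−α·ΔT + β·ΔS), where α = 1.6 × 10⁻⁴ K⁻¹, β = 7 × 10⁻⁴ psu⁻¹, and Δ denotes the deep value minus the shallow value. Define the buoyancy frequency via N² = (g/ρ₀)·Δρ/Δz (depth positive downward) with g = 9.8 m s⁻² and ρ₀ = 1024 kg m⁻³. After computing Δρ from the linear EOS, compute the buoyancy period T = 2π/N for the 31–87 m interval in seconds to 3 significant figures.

759 s

ΔT = -4.9 K, ΔS = -0.56 psu (deep − shallow).
Δρ/ρ₀ = −αΔT + βΔS = 7.84 × 10⁻⁴ − 3.92 × 10⁻⁴ = 3.92 × 10⁻⁴, so Δρ ≈ 0.4014 kg m⁻³.
N² = (g/ρ₀)·Δρ/Δz = g·(Δρ/ρ₀)/Δz = 9.8 × 3.92 × 10⁻⁴ / 56 = 6.8600 × 10⁻⁵ s⁻².
N = √(6.8600 × 10⁻⁵) = 8.2825 × 10⁻³ rad s⁻¹ → T = 2π/N = 758.61 s ≈ 759 s.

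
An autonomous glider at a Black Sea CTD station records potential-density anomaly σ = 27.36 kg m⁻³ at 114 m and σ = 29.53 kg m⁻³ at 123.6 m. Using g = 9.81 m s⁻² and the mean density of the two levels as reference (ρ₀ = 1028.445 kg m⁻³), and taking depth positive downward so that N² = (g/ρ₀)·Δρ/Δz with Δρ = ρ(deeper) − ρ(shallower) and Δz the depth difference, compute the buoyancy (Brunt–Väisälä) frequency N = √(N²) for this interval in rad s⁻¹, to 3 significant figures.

Δρ = 1029.53 − 1027.36 = 2.17 kg m⁻³ over Δz = 123.6 − 114 = 9.6 m.
N² = (9.81/1028.445) × (2.17/9.6) = 2.1561 × 10⁻³ s⁻².
N = √(2.1561 × 10⁻³) = 0.046434 rad s⁻¹ ≈ 0.0464 rad s⁻¹.

0.0464 rad s⁻¹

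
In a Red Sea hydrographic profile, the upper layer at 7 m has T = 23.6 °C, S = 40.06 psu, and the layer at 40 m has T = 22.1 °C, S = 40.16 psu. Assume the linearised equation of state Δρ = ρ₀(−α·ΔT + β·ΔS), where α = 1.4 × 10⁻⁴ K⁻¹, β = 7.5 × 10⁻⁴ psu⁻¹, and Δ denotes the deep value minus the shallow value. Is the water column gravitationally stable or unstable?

ΔT = 22.1 − 23.6 = -1.5 K and ΔS = 40.16 − 40.06 = +0.10 psu (deep − shallow).
−αΔT = 2.10 × 10⁻⁴; βΔS = 7.50 × 10⁻⁵; sum Δρ/ρ₀ = 2.85 × 10⁻⁴.
Δρ/ρ₀ > 0, so Δρ > 0: deeper water is denser → statically stable.

stable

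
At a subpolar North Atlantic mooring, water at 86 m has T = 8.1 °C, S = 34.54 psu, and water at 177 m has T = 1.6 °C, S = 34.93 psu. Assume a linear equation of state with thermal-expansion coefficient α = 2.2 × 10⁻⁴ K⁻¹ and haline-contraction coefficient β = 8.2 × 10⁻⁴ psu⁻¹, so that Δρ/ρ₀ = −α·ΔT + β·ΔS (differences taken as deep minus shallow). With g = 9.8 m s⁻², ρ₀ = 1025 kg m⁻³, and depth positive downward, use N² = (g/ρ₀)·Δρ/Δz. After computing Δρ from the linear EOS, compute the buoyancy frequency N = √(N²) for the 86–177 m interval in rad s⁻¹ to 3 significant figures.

0.0137 rad s⁻¹

ΔT = -6.5 K, ΔS = +0.39 psu (deep − shallow).
Δρ/ρ₀ = −αΔT + βΔS = 1.43 × 10⁻³ + 3.198 × 10⁻⁴ = 1.7498 × 10⁻³, so Δρ ≈ 1.794 kg m⁻³.
N² = (g/ρ₀)·Δρ/Δz = g·(Δρ/ρ₀)/Δz = 9.8 × 1.7498 × 10⁻³ / 91 = 1.8844 × 10⁻⁴ s⁻².
N = √(1.8844 × 10⁻⁴) = 0.013727 rad s⁻¹ ≈ 0.0137 rad s⁻¹.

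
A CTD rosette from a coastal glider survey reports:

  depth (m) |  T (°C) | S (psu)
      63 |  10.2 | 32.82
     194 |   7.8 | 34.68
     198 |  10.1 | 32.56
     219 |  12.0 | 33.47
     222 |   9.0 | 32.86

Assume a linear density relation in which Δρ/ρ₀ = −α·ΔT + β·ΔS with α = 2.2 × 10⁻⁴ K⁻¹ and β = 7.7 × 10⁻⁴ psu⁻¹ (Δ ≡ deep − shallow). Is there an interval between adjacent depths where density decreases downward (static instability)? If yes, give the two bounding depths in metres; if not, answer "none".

194–198 m

Evaluate Δρ/ρ₀ = −αΔT + βΔS across each adjacent pair:
  63–194 m: −αΔT+βΔS = −(2.2 × 10⁻⁴)(-2.4)+(7.7 × 10⁻⁴)(+1.86) = 2.0 × 10⁻³ → stable
  194–198 m: −αΔT+βΔS = −(2.2 × 10⁻⁴)(+2.3)+(7.7 × 10⁻⁴)(-2.12) = -2.1 × 10⁻³ → UNSTABLE
  198–219 m: −αΔT+βΔS = −(2.2 × 10⁻⁴)(+1.9)+(7.7 × 10⁻⁴)(+0.91) = 2.8 × 10⁻⁴ → stable
  219–222 m: −αΔT+βΔS = −(2.2 × 10⁻⁴)(-3.0)+(7.7 × 10⁻⁴)(-0.61) = 1.9 × 10⁻⁴ → stable
The 194–198 m interval has Δρ < 0: lighter water underlies denser water.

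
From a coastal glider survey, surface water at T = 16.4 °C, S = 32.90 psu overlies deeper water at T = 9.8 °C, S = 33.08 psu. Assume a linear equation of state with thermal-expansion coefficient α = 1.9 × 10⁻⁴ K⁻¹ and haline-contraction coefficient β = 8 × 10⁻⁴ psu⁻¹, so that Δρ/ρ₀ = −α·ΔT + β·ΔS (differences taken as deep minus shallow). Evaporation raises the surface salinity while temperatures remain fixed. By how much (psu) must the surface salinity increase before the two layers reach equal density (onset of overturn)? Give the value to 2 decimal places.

Neutral buoyancy requires −α(T_deep − T_surf) + β(S_deep − S_surf′) = 0.
S_surf′ = S_deep − (α/β)·ΔT = 33.08 − (1.9 × 10⁻⁴/8 × 10⁻⁴)·(-6.6) = 34.6475 psu.
Increase required: 34.6475 − 32.90 = 1.7475 psu.

1.75 psu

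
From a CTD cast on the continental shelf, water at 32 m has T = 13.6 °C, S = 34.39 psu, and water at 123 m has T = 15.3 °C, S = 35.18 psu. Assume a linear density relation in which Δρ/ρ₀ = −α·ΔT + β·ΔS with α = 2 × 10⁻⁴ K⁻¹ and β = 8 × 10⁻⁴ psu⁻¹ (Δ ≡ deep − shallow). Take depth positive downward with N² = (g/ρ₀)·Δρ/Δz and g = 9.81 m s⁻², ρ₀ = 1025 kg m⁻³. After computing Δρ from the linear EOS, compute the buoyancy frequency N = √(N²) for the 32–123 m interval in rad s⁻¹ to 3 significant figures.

ΔT = +1.7 K, ΔS = +0.79 psu (deep − shallow).
Δρ/ρ₀ = −αΔT + βΔS = -3.40 × 10⁻⁴ + 6.32 × 10⁻⁴ = 2.92 × 10⁻⁴, so Δρ ≈ 0.2993 kg m⁻³.
N² = (g/ρ₀)·Δρ/Δz = g·(Δρ/ρ₀)/Δz = 9.81 × 2.92 × 10⁻⁴ / 91 = 3.1478 × 10⁻⁵ s⁻².
N = √(3.1478 × 10⁻⁵) = 5.6105 × 10⁻³ rad s⁻¹ ≈ 5.61 × 10⁻³ rad s⁻¹.

5.61 × 10⁻³ rad s⁻¹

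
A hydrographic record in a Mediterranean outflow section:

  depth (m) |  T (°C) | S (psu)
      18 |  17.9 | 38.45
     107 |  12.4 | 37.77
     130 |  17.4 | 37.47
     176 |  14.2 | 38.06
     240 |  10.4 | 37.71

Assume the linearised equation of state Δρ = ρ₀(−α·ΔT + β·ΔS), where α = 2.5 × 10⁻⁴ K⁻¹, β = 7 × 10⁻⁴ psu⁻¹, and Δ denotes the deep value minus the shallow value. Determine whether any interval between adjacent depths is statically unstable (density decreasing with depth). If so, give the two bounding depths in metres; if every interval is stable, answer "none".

Evaluate Δρ/ρ₀ = −αΔT + βΔS across each adjacent pair:
  18–107 m: −αΔT+βΔS = −(2.5 × 10⁻⁴)(-5.5)+(7 × 10⁻⁴)(-0.68) = 9.0 × 10⁻⁴ → stable
  107–130 m: −αΔT+βΔS = −(2.5 × 10⁻⁴)(+5.0)+(7 × 10⁻⁴)(-0.30) = -1.5 × 10⁻³ → UNSTABLE
  130–176 m: −αΔT+βΔS = −(2.5 × 10⁻⁴)(-3.2)+(7 × 10⁻⁴)(+0.59) = 1.2 × 10⁻³ → stable
  176–240 m: −αΔT+βΔS = −(2.5 × 10⁻⁴)(-3.8)+(7 × 10⁻⁴)(-0.35) = 7.1 × 10⁻⁴ → stable
The 107–130 m interval has Δρ < 0: lighter water underlies denser water.

107–130 m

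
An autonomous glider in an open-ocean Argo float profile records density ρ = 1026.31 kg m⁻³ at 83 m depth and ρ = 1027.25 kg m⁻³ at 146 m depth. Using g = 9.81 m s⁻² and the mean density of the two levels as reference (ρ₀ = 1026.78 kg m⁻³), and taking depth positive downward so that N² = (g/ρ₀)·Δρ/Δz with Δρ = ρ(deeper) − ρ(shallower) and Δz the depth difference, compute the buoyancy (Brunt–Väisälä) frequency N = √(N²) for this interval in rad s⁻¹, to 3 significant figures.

0.0119 rad s⁻¹

Δρ = 1027.25 − 1026.31 = 0.94 kg m⁻³ over Δz = 146 − 83 = 63 m.
N² = (9.81/1026.78) × (0.94/63) = 1.4255 × 10⁻⁴ s⁻².
N = √(1.4255 × 10⁻⁴) = 0.011939 rad s⁻¹ ≈ 0.0119 rad s⁻¹.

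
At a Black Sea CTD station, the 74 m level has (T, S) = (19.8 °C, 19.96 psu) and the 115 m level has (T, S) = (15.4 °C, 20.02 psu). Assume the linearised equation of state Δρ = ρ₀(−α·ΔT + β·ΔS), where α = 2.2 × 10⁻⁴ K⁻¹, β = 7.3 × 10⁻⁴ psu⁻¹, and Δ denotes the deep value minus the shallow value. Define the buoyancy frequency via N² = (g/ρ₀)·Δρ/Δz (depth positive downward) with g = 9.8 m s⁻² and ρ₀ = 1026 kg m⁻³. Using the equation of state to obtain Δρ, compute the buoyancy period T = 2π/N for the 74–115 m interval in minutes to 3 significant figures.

ΔT = -4.4 K, ΔS = +0.06 psu (deep − shallow).
Δρ/ρ₀ = −αΔT + βΔS = 9.68 × 10⁻⁴ + 4.38 × 10⁻⁵ = 1.0118 × 10⁻³, so Δρ ≈ 1.038 kg m⁻³.
N² = (g/ρ₀)·Δρ/Δz = g·(Δρ/ρ₀)/Δz = 9.8 × 1.0118 × 10⁻³ / 41 = 2.4184 × 10⁻⁴ s⁻².
N = √(2.4184 × 10⁻⁴) = 0.015551 rad s⁻¹ → T = 2π/N = 404.04 s = 6.7340 min ≈ 6.73 min.

6.73 min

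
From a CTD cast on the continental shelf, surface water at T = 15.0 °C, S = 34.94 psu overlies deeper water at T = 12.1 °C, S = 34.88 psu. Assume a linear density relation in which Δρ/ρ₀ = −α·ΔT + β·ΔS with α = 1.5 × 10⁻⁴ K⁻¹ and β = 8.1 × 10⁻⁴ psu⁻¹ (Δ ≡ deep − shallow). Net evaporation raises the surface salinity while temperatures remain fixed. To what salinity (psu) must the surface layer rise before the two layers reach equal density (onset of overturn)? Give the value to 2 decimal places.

Neutral buoyancy requires −α(T_deep − T_surf) + β(S_deep − S_surf′) = 0.
S_surf′ = S_deep − (α/β)·ΔT = 34.88 − (1.5 × 10⁻⁴/8.1 × 10⁻⁴)·(-2.9) = 35.4170 psu.
Increase required: 35.4170 − 34.94 = 0.4770 psu.

35.42 psu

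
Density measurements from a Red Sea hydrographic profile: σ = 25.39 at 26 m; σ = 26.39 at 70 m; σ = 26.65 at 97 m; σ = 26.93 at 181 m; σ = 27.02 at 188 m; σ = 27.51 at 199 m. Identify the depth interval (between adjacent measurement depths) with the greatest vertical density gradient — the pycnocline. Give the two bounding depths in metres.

Compute the density gradient over each adjacent pair:
  26–70 m: Δρ/Δz = 1.00/44 = 0.023 kg m⁻⁴
  70–97 m: Δρ/Δz = 0.26/27 = 9.6 × 10⁻³ kg m⁻⁴
  97–181 m: Δρ/Δz = 0.28/84 = 3.3 × 10⁻³ kg m⁻⁴
  181–188 m: Δρ/Δz = 0.09/7 = 0.013 kg m⁻⁴
  188–199 m: Δρ/Δz = 0.49/11 = 0.045 kg m⁻⁴
The largest gradient is in the 188–199 m interval — the pycnocline.

188–199 m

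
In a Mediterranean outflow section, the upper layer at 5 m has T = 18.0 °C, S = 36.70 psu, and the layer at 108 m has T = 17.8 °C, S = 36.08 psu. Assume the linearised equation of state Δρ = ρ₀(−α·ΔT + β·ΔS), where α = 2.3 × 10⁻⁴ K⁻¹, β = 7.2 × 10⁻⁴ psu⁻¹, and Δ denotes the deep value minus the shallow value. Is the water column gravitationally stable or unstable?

ΔT = 17.8 − 18.0 = -0.2 K and ΔS = 36.08 − 36.70 = -0.62 psu (deep − shallow).
−αΔT = 4.60 × 10⁻⁵; βΔS = -4.464 × 10⁻⁴; sum Δρ/ρ₀ = -4.004 × 10⁻⁴.
Δρ/ρ₀ < 0, so Δρ < 0: deeper water is lighter → statically unstable; the column would overturn.

unstable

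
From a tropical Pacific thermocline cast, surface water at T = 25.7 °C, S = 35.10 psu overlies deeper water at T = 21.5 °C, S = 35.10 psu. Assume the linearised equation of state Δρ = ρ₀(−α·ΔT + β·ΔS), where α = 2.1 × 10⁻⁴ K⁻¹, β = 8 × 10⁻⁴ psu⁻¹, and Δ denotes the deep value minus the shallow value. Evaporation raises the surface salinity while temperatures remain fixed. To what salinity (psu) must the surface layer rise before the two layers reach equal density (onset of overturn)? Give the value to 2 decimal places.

Neutral buoyancy requires −α(T_deep − T_surf) + β(S_deep − S_surf′) = 0.
S_surf′ = S_deep − (α/β)·ΔT = 35.10 − (2.1 × 10⁻⁴/8 × 10⁻⁴)·(-4.2) = 36.2025 psu.
Increase required: 36.2025 − 35.10 = 1.1025 psu.

36.20 psu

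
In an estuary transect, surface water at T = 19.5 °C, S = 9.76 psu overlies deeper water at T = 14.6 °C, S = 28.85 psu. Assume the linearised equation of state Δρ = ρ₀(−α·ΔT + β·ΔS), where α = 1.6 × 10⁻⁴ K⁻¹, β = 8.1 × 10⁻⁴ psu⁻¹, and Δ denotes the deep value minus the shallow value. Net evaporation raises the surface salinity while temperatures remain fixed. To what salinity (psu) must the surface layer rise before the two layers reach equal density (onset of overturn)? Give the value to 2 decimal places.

29.82 psu

Neutral buoyancy requires −α(T_deep − T_surf) + β(S_deep − S_surf′) = 0.
S_surf′ = S_deep − (α/β)·ΔT = 28.85 − (1.6 × 10⁻⁴/8.1 × 10⁻⁴)·(-4.9) = 29.8179 psu.
Increase required: 29.8179 − 9.76 = 20.0579 psu.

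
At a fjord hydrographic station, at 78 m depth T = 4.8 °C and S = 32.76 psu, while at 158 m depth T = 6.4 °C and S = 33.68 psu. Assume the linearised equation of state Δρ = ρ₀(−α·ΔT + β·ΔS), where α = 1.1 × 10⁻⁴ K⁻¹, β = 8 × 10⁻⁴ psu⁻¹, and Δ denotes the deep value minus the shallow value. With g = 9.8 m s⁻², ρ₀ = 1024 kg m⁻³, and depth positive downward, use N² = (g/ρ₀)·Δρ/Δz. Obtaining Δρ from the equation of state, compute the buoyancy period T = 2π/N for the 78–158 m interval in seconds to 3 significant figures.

759 s

ΔT = +1.6 K, ΔS = +0.92 psu (deep − shallow).
Δρ/ρ₀ = −αΔT + βΔS = -1.76 × 10⁻⁴ + 7.36 × 10⁻⁴ = 5.60 × 10⁻⁴, so Δρ ≈ 0.5734 kg m⁻³.
N² = (g/ρ₀)·Δρ/Δz = g·(Δρ/ρ₀)/Δz = 9.8 × 5.60 × 10⁻⁴ / 80 = 6.8600 × 10⁻⁵ s⁻².
N = √(6.8600 × 10⁻⁵) = 8.2825 × 10⁻³ rad s⁻¹ → T = 2π/N = 758.61 s ≈ 759 s.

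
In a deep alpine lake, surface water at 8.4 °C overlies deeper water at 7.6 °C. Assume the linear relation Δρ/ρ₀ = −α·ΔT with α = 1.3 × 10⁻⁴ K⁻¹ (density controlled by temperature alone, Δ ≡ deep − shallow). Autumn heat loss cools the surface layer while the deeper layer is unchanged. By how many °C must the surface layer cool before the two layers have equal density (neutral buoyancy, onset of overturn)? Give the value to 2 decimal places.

With temperature the only control, equal density requires T_surf′ = T_deep.
T_surf′ = 7.6 °C.
Cooling required: 8.4 − 7.6 = 0.80 °C.

0.80 °C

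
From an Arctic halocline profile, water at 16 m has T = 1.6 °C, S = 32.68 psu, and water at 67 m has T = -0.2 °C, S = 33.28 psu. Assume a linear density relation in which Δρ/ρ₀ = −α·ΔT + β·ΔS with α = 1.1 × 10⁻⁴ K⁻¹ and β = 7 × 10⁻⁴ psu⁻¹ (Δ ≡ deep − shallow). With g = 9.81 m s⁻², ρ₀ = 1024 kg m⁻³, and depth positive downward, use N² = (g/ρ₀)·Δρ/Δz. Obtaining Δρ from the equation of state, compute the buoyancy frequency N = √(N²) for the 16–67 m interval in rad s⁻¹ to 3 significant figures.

0.0109 rad s⁻¹

ΔT = -1.8 K, ΔS = +0.60 psu (deep − shallow).
Δρ/ρ₀ = −αΔT + βΔS = 1.98 × 10⁻⁴ + 4.20 × 10⁻⁴ = 6.18 × 10⁻⁴, so Δρ ≈ 0.6328 kg m⁻³.
N² = (g/ρ₀)·Δρ/Δz = g·(Δρ/ρ₀)/Δz = 9.81 × 6.18 × 10⁻⁴ / 51 = 1.1887 × 10⁻⁴ s⁻².
N = √(1.1887 × 10⁻⁴) = 0.010903 rad s⁻¹ ≈ 0.0109 rad s⁻¹.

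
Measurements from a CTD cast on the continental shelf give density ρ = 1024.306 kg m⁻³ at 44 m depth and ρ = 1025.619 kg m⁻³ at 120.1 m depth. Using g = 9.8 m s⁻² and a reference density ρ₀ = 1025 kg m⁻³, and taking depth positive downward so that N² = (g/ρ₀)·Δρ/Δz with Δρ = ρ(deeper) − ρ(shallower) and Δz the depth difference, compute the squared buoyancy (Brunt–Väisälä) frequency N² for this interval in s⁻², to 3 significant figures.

Δρ = 1025.619 − 1024.306 = 1.313 kg m⁻³ over Δz = 120.1 − 44 = 76.1 m.
N² = (9.8/1025) × (1.313/76.1) = 1.6496 × 10⁻⁴ s⁻² ≈ 1.65 × 10⁻⁴ s⁻².

1.65 × 10⁻⁴ s⁻²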